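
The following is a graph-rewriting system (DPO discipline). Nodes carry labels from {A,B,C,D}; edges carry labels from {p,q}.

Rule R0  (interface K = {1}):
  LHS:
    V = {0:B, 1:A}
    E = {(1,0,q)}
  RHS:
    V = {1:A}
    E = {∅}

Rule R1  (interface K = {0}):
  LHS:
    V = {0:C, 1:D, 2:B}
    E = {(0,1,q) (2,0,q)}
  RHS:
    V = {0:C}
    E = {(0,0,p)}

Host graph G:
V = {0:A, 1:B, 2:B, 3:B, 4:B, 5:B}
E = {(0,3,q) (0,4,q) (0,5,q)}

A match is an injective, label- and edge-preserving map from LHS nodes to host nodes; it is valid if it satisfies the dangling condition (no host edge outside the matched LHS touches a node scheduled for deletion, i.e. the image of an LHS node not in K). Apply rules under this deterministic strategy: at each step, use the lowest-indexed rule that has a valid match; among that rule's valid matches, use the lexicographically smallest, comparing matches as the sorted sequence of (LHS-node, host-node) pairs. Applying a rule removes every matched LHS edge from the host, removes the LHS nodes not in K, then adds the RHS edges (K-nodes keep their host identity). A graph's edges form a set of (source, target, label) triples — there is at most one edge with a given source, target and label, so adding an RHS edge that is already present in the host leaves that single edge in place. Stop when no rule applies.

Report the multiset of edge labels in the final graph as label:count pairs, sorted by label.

Answer: (no edges)

Rewrite trace:
[0] host  ⇒  6 nodes, 3 edges  {0-q->3 0-q->4 0-q->5}
[1] R0 @ {0↦3, 1↦0}  ⇒  5 nodes, 2 edges  {0-q->4 0-q->5}
[2] R0 @ {0↦4, 1↦0}  ⇒  4 nodes, 1 edges  {0-q->5}
[3] R0 @ {0↦5, 1↦0}  ⇒  3 nodes, 0 edges  {∅}
halt: no rule applies after step 3
NF edges: []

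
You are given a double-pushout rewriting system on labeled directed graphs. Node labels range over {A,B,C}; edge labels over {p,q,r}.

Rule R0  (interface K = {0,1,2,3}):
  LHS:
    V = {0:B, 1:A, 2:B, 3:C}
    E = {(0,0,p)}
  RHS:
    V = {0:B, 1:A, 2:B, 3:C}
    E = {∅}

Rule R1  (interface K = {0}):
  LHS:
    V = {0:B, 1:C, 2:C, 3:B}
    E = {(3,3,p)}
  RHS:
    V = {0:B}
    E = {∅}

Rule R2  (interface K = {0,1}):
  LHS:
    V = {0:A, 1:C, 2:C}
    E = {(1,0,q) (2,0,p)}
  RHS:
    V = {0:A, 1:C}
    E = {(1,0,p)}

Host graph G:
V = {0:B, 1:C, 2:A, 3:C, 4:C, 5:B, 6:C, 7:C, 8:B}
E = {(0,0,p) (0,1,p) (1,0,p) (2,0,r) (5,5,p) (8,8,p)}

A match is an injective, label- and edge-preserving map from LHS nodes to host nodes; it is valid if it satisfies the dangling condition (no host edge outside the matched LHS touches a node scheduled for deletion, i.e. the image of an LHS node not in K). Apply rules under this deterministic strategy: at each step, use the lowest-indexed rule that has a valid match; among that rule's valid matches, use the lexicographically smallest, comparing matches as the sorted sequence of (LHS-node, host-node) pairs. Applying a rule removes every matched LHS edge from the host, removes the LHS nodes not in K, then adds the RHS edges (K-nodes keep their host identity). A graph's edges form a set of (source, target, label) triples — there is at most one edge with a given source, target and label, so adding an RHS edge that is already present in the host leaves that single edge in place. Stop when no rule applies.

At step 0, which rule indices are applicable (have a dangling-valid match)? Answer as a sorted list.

Answer: [R0,R1]

Steps:
R0: 30 valid matches — {0↦0, 1↦2, 2↦5, 3↦1}, {0↦0, 1↦2, 2↦5, 3↦3}, {0↦0, 1↦2, 2↦5, 3↦4} (+27 more)
R1: 48 valid matches — {0↦0, 1↦3, 2↦4, 3↦5}, {0↦0, 1↦3, 2↦4, 3↦8}, {0↦0, 1↦3, 2↦6, 3↦5} (+45 more)
R2: no valid match — LHS pattern not found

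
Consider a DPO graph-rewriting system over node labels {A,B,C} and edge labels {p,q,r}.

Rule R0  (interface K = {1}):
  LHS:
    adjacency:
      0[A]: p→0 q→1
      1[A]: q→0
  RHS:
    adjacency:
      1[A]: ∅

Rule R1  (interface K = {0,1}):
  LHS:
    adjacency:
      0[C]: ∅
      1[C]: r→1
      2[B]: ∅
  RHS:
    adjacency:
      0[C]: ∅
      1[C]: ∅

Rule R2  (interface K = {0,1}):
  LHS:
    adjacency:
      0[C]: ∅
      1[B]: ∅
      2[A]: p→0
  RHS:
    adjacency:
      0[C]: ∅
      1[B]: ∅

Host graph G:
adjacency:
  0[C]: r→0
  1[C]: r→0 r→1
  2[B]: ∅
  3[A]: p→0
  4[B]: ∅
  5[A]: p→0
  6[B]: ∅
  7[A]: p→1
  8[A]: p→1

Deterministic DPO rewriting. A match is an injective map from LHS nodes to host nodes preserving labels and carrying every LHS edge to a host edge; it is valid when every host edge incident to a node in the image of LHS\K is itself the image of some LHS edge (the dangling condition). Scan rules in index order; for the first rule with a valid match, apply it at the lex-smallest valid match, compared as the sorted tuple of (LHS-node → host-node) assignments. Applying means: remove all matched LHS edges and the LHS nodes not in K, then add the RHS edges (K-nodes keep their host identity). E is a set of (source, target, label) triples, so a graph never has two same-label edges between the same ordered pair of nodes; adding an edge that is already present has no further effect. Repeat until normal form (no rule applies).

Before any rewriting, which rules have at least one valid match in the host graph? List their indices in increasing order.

R0: no valid match — LHS pattern not found
R1: 6 valid matches — {0↦0, 1↦1, 2↦2}, {0↦0, 1↦1, 2↦4}, {0↦0, 1↦1, 2↦6} (+3 more)
R2: 12 valid matches — {0↦0, 1↦2, 2↦3}, {0↦0, 1↦2, 2↦5}, {0↦0, 1↦4, 2↦3} (+9 more)

Answer: [R1,R2]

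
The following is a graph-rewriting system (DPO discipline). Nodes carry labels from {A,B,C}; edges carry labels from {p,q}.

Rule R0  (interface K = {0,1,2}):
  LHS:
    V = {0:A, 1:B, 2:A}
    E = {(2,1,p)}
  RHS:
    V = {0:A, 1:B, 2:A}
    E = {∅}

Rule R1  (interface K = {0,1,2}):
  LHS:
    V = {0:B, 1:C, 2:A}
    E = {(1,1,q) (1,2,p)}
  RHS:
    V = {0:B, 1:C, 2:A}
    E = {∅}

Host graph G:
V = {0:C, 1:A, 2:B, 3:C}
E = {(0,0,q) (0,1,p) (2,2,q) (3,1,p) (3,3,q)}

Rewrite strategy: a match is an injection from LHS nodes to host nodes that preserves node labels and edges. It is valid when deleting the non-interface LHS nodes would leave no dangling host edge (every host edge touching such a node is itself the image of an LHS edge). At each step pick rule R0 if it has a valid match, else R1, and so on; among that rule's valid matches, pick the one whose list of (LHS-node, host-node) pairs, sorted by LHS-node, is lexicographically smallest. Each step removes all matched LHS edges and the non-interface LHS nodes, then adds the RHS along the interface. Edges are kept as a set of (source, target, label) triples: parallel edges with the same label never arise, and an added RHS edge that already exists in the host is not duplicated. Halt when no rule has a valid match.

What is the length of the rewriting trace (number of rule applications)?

Answer: 2

Steps:
initial: |V|=4 |E|=5  E = 0-q->0 0-p->1 2-q->2 3-p->1 3-q->3
step 1: apply R1 at {0↦2, 1↦0, 2↦1}  → |V|=4 |E|=3  E = 2-q->2 3-p->1 3-q->3
step 2: apply R1 at {0↦2, 1↦3, 2↦1}  → |V|=4 |E|=1  E = 2-q->2
final graph: no rule applies after step 2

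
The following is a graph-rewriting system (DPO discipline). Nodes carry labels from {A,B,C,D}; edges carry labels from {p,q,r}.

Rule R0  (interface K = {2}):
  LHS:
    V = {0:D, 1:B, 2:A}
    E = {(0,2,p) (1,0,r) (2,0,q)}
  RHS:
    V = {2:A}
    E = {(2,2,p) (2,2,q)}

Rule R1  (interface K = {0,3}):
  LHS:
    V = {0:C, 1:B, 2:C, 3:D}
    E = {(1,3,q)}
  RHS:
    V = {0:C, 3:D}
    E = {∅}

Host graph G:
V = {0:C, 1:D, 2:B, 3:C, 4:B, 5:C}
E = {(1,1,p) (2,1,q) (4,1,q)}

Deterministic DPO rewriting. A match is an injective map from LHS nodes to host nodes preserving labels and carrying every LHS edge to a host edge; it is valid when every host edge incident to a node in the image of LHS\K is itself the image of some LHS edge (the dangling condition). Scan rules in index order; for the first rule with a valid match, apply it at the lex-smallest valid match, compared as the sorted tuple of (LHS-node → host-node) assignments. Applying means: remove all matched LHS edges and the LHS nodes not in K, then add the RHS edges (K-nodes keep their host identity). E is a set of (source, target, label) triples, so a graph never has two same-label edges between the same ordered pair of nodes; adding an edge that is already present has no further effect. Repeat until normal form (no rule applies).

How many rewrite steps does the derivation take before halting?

Answer: 2

Derivation:
initial: |V|=6 |E|=3  E = 1-p->1 2-q->1 4-q->1
step 1: apply R1 at {0↦0, 1↦2, 2↦3, 3↦1}  → |V|=4 |E|=2  E = 1-p->1 4-q->1
step 2: apply R1 at {0↦0, 1↦4, 2↦5, 3↦1}  → |V|=2 |E|=1  E = 1-p->1
final graph: no rule applies after step 2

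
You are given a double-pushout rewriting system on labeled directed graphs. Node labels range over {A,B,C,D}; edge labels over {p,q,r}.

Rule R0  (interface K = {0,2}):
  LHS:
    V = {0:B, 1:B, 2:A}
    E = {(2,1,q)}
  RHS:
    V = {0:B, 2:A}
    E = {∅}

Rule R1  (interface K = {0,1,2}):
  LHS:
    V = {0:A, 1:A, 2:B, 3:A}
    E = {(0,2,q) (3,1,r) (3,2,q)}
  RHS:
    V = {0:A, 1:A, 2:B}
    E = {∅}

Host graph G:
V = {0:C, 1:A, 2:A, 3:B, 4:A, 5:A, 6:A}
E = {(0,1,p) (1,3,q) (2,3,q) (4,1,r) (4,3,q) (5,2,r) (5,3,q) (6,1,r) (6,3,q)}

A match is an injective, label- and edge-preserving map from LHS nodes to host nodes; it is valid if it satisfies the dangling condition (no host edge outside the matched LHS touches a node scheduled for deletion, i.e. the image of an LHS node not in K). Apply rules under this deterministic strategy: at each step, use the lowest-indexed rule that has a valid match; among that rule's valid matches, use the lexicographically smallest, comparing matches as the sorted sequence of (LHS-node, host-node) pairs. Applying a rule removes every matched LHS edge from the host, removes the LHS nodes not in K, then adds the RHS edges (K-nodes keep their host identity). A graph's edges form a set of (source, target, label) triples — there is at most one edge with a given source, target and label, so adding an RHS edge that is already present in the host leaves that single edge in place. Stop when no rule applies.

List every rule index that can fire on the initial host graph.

Answer: [R1]

Rewrite trace:
R0: no valid match — LHS pattern not found
R1: 9 valid matches — {0↦1, 1↦2, 2↦3, 3↦5}, {0↦2, 1↦1, 2↦3, 3↦4}, {0↦2, 1↦1, 2↦3, 3↦6} (+6 more)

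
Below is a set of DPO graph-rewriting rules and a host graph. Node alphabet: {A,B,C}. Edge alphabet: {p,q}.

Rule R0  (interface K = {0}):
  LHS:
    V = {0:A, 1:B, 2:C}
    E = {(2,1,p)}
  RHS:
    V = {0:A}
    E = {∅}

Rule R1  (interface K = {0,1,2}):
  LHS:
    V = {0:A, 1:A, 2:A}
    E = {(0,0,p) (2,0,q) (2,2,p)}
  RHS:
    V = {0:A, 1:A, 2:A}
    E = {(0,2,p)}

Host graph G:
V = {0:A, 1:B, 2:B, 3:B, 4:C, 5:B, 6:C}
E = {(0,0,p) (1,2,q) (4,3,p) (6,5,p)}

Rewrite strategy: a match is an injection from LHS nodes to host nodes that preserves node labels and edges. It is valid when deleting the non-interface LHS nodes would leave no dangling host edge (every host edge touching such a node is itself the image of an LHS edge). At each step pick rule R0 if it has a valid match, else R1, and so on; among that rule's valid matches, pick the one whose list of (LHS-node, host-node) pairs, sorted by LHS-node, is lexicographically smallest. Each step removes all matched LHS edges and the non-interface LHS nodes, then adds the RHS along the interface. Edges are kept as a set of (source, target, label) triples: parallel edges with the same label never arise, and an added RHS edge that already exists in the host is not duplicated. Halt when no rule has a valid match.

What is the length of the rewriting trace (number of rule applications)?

Answer: 2

Rewrite trace:
initial: |V|=7 |E|=4  E = 0-p->0 1-q->2 4-p->3 6-p->5
step 1: apply R0 at {0↦0, 1↦3, 2↦4}  → |V|=5 |E|=3  E = 0-p->0 1-q->2 6-p->5
step 2: apply R0 at {0↦0, 1↦5, 2↦6}  → |V|=3 |E|=2  E = 0-p->0 1-q->2
normal form: no rule applies after step 2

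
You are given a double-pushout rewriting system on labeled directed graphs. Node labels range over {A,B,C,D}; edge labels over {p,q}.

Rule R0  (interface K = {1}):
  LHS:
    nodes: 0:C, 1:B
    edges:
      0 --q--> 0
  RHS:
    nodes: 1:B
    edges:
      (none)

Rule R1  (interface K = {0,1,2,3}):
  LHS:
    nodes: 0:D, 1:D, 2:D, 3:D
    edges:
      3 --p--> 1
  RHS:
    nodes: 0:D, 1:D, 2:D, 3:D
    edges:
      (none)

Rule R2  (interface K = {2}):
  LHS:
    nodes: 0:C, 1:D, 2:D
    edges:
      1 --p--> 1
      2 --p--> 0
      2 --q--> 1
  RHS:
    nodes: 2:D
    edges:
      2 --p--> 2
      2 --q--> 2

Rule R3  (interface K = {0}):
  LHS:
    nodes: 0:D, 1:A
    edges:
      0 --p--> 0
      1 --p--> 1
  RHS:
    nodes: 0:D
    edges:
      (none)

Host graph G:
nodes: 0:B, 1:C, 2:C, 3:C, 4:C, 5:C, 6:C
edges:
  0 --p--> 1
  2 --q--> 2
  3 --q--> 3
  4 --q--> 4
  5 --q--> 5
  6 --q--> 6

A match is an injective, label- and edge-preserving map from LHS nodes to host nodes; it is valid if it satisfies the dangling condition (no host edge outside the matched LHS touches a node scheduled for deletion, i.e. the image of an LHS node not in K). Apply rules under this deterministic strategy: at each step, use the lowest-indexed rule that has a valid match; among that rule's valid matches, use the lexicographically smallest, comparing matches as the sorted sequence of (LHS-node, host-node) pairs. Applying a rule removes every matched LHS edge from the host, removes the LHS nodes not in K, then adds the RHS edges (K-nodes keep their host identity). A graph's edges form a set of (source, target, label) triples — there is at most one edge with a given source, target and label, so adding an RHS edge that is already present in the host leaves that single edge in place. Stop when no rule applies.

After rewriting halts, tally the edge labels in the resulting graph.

initial: |V|=7 |E|=6  E = 0-p->1 2-q->2 3-q->3 4-q->4 5-q->5 6-q->6
step 1: apply R0 at {0↦2, 1↦0}  → |V|=6 |E|=5  E = 0-p->1 3-q->3 4-q->4 5-q->5 6-q->6
step 2: apply R0 at {0↦3, 1↦0}  → |V|=5 |E|=4  E = 0-p->1 4-q->4 5-q->5 6-q->6
step 3: apply R0 at {0↦4, 1↦0}  → |V|=4 |E|=3  E = 0-p->1 5-q->5 6-q->6
step 4: apply R0 at {0↦5, 1↦0}  → |V|=3 |E|=2  E = 0-p->1 6-q->6
step 5: apply R0 at {0↦6, 1↦0}  → |V|=2 |E|=1  E = 0-p->1
halt: no rule applies after step 5
NF edges: [(0, 1, 'p')]

Answer: p:1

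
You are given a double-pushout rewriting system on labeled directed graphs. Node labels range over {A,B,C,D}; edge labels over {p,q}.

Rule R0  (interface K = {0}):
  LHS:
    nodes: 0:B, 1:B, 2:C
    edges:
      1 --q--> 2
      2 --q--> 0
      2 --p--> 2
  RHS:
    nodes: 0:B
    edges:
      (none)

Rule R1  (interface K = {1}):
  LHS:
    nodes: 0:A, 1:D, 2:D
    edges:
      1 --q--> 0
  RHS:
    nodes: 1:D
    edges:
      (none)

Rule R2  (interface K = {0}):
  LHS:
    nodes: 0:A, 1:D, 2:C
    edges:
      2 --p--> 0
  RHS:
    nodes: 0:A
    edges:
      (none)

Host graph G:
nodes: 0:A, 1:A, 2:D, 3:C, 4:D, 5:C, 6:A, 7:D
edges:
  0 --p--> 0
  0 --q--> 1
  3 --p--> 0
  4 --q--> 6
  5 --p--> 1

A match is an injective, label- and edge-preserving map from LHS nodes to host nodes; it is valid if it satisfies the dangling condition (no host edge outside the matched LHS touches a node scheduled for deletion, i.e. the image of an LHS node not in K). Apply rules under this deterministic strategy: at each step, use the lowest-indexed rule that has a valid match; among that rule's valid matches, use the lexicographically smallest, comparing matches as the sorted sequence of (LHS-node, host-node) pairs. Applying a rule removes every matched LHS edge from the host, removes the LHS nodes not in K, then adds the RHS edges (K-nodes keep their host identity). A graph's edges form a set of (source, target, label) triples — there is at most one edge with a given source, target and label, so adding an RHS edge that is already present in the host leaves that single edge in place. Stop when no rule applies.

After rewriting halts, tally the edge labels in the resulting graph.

Answer: p:1 q:1

Rewrite trace:
initial: |V|=8 |E|=5  E = 0-p->0 0-q->1 3-p->0 4-q->6 5-p->1
step 1: apply R1 at {0↦6, 1↦4, 2↦2}  → |V|=6 |E|=4  E = 0-p->0 0-q->1 3-p->0 5-p->1
step 2: apply R2 at {0↦0, 1↦4, 2↦3}  → |V|=4 |E|=3  E = 0-p->0 0-q->1 5-p->1
step 3: apply R2 at {0↦1, 1↦7, 2↦5}  → |V|=2 |E|=2  E = 0-p->0 0-q->1
final graph: no rule applies after step 3
NF edges: [(0, 0, 'p'), (0, 1, 'q')]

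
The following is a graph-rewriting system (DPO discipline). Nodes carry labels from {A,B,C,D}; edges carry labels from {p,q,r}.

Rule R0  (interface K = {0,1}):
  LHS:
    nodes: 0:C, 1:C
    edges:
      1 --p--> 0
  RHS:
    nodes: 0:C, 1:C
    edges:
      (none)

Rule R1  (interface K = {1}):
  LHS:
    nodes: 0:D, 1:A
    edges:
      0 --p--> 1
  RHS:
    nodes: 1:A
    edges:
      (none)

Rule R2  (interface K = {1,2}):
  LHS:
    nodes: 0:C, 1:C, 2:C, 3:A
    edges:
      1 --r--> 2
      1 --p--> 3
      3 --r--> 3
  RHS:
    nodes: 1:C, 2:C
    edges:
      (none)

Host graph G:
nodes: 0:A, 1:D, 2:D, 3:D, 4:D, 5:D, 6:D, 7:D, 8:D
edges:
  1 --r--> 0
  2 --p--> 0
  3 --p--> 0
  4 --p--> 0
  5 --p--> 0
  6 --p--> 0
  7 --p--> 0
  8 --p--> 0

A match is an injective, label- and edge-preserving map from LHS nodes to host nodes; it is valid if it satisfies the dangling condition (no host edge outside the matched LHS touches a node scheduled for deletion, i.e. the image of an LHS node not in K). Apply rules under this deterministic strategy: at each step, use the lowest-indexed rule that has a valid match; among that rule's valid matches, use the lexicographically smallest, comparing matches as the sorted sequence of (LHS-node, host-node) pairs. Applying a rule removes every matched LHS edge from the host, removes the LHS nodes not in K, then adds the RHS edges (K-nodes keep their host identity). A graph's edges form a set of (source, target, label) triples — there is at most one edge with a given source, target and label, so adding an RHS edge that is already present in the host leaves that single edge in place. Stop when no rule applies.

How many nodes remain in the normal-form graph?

Answer: 2

Rewrite trace:
start.  V:9 E:8  edges: 1-r->0 2-p->0 3-p->0 4-p->0 5-p->0 6-p->0 7-p->0 8-p->0
1. fire R1 via {0↦2, 1↦0}  →  V:8 E:7  edges: 1-r->0 3-p->0 4-p->0 5-p->0 6-p->0 7-p->0 8-p->0
2. fire R1 via {0↦3, 1↦0}  →  V:7 E:6  edges: 1-r->0 4-p->0 5-p->0 6-p->0 7-p->0 8-p->0
3. fire R1 via {0↦4, 1↦0}  →  V:6 E:5  edges: 1-r->0 5-p->0 6-p->0 7-p->0 8-p->0
4. fire R1 via {0↦5, 1↦0}  →  V:5 E:4  edges: 1-r->0 6-p->0 7-p->0 8-p->0
5. fire R1 via {0↦6, 1↦0}  →  V:4 E:3  edges: 1-r->0 7-p->0 8-p->0
6. fire R1 via {0↦7, 1↦0}  →  V:3 E:2  edges: 1-r->0 8-p->0
7. fire R1 via {0↦8, 1↦0}  →  V:2 E:1  edges: 1-r->0
halt: no rule applies after step 7
NF nodes: {0:A, 1:D}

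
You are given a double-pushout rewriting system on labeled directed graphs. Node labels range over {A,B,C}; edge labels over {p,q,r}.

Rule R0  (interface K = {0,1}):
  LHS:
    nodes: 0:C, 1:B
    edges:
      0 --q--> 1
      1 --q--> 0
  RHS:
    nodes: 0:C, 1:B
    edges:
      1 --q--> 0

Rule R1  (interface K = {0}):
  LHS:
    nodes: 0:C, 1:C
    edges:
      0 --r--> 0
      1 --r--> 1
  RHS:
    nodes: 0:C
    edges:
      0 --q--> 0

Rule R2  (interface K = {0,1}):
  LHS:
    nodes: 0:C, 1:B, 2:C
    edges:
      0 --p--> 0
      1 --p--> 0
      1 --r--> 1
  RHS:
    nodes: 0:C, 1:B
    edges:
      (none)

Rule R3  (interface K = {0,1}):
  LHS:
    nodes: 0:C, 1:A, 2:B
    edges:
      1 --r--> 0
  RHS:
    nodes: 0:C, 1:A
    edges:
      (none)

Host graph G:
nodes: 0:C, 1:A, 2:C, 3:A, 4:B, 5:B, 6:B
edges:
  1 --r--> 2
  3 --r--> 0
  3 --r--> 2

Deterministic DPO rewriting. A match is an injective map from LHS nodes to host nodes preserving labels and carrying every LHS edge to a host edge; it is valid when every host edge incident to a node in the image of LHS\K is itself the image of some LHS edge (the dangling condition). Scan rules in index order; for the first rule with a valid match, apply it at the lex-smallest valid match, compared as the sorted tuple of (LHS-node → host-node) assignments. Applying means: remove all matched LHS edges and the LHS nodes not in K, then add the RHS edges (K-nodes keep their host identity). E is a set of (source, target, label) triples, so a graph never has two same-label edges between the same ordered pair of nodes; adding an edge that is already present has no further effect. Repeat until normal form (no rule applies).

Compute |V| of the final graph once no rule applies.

initial: |V|=7 |E|=3  E = 1-r->2 3-r->0 3-r->2
step 1: apply R3 at {0↦0, 1↦3, 2↦4}  → |V|=6 |E|=2  E = 1-r->2 3-r->2
step 2: apply R3 at {0↦2, 1↦1, 2↦5}  → |V|=5 |E|=1  E = 3-r->2
step 3: apply R3 at {0↦2, 1↦3, 2↦6}  → |V|=4 |E|=0  E = ∅
halt: no rule applies after step 3
NF nodes: {0:C, 1:A, 2:C, 3:A}

Answer: 4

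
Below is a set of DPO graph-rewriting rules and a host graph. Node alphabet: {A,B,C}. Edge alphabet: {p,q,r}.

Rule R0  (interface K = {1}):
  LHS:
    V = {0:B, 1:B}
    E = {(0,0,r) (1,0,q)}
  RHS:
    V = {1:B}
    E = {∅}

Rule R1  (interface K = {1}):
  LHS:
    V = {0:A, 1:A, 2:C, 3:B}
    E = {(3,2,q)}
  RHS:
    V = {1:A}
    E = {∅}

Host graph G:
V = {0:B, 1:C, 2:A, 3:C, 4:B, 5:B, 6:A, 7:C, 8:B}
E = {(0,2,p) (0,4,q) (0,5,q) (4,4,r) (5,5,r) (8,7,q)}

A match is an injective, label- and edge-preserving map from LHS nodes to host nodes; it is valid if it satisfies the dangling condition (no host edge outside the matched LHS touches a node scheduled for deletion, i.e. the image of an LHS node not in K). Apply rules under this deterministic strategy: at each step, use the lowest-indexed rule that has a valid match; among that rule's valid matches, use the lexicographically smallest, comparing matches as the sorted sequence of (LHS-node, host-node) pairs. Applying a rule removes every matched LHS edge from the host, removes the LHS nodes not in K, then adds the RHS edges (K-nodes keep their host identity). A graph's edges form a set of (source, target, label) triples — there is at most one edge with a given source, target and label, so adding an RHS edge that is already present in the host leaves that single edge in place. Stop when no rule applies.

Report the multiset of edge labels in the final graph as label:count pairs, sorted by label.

[0] host  ⇒  9 nodes, 6 edges  {0-p->2 0-q->4 0-q->5 4-r->4 5-r->5 8-q->7}
[1] R0 @ {0↦4, 1↦0}  ⇒  8 nodes, 4 edges  {0-p->2 0-q->5 5-r->5 8-q->7}
[2] R0 @ {0↦5, 1↦0}  ⇒  7 nodes, 2 edges  {0-p->2 8-q->7}
[3] R1 @ {0↦6, 1↦2, 2↦7, 3↦8}  ⇒  4 nodes, 1 edges  {0-p->2}
normal form: no rule applies after step 3
NF edges: [(0, 2, 'p')]

Answer: p:1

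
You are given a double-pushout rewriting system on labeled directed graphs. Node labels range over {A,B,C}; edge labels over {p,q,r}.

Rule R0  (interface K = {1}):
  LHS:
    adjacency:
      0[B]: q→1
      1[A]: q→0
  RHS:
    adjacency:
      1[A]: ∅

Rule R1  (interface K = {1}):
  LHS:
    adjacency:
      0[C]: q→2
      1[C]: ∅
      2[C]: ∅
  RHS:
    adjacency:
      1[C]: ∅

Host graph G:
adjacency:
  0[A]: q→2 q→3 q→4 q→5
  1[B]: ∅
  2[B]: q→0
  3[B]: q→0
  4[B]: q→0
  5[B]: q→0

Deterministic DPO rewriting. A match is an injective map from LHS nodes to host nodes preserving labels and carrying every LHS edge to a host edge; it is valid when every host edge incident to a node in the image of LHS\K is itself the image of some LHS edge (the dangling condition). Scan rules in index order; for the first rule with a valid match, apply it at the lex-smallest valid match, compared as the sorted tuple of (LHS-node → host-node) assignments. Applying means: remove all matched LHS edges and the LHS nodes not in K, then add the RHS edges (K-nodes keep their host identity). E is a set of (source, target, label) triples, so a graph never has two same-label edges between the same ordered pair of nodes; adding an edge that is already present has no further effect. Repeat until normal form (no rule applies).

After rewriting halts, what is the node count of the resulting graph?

initial: |V|=6 |E|=8  E = 0-q->2 0-q->3 0-q->4 0-q->5 2-q->0 3-q->0 4-q->0 5-q->0
step 1: apply R0 at {0↦2, 1↦0}  → |V|=5 |E|=6  E = 0-q->3 0-q->4 0-q->5 3-q->0 4-q->0 5-q->0
step 2: apply R0 at {0↦3, 1↦0}  → |V|=4 |E|=4  E = 0-q->4 0-q->5 4-q->0 5-q->0
step 3: apply R0 at {0↦4, 1↦0}  → |V|=3 |E|=2  E = 0-q->5 5-q->0
step 4: apply R0 at {0↦5, 1↦0}  → |V|=2 |E|=0  E = ∅
halt: no rule applies after step 4
NF nodes: {0:A, 1:B}

Answer: 2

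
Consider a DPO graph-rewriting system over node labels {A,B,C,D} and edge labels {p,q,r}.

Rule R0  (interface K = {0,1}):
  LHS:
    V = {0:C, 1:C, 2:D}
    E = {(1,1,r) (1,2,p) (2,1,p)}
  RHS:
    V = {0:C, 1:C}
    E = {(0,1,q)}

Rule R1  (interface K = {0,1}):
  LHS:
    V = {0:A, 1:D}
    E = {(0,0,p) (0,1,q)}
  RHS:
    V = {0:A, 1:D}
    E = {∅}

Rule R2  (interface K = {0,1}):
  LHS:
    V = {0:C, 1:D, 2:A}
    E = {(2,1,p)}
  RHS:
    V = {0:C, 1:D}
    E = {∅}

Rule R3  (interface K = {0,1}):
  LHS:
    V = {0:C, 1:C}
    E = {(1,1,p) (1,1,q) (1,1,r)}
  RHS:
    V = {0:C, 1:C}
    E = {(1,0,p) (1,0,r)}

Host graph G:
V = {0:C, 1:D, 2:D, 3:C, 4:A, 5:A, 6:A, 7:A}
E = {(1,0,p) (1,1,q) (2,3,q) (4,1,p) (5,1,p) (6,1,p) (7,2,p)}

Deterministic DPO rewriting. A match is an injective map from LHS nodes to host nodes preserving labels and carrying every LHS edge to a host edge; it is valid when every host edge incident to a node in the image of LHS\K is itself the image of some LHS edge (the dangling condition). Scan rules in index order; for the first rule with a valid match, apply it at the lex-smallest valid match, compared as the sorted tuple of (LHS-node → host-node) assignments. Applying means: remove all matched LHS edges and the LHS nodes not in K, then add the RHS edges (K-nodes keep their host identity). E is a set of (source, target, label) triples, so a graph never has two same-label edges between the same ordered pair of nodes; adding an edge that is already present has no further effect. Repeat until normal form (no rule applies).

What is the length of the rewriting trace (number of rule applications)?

Answer: 4

Derivation:
initial: |V|=8 |E|=7  E = 1-p->0 1-q->1 2-q->3 4-p->1 5-p->1 6-p->1 7-p->2
step 1: apply R2 at {0↦0, 1↦1, 2↦4}  → |V|=7 |E|=6  E = 1-p->0 1-q->1 2-q->3 5-p->1 6-p->1 7-p->2
step 2: apply R2 at {0↦0, 1↦1, 2↦5}  → |V|=6 |E|=5  E = 1-p->0 1-q->1 2-q->3 6-p->1 7-p->2
step 3: apply R2 at {0↦0, 1↦1, 2↦6}  → |V|=5 |E|=4  E = 1-p->0 1-q->1 2-q->3 7-p->2
step 4: apply R2 at {0↦0, 1↦2, 2↦7}  → |V|=4 |E|=3  E = 1-p->0 1-q->1 2-q->3
halt: no rule applies after step 4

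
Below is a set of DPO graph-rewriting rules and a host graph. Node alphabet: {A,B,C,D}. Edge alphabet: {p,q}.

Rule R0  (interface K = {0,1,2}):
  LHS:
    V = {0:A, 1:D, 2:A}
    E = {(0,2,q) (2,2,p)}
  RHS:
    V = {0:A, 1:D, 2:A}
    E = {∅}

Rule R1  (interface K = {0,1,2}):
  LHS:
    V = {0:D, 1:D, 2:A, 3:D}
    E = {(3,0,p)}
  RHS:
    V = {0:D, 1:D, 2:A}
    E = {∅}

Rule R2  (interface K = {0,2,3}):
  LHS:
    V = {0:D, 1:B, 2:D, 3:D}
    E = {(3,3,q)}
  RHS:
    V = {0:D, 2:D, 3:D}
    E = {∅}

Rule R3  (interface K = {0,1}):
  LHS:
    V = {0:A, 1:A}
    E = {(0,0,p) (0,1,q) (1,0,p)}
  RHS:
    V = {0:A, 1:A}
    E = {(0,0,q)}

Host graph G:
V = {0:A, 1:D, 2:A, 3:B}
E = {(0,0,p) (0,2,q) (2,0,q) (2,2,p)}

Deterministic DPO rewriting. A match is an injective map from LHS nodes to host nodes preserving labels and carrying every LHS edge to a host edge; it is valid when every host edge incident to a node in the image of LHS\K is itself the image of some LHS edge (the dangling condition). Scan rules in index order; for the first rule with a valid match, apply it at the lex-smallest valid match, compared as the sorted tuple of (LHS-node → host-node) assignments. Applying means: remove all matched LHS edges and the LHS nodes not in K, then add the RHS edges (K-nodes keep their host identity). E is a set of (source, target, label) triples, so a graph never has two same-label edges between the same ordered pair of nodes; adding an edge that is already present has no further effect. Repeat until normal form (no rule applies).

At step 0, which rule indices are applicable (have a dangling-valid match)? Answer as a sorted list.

Answer: [R0]

Steps:
R0: 2 valid matches — {0↦0, 1↦1, 2↦2}, {0↦2, 1↦1, 2↦0}
R1: no valid match — LHS pattern not found
R2: no valid match — LHS pattern not found
R3: no valid match — LHS pattern not found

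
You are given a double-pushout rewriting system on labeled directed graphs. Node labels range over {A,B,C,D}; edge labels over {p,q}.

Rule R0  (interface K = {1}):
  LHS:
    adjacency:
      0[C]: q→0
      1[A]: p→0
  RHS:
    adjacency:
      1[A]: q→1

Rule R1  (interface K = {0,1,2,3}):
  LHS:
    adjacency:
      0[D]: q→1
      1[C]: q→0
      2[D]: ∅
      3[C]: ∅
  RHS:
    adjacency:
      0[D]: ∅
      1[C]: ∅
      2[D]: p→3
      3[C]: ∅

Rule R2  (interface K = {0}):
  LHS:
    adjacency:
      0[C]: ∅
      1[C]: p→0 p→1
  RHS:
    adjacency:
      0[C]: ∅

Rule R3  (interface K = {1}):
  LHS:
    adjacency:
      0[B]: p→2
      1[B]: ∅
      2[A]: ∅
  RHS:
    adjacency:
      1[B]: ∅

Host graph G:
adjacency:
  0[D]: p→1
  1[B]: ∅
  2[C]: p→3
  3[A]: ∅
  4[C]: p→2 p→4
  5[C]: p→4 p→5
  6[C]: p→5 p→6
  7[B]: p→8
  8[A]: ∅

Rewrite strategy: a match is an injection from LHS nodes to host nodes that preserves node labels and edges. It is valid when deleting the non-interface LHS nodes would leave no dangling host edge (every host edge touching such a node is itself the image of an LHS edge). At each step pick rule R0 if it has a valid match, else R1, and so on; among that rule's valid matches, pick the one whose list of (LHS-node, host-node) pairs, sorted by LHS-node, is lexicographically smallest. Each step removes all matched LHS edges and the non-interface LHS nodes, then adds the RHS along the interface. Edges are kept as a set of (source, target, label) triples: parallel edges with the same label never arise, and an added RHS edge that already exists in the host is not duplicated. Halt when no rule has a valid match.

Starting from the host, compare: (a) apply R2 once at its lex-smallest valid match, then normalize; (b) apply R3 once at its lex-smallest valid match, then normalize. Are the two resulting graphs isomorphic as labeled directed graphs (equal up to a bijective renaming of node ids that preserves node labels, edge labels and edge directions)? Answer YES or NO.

branch R2-first: apply at {0↦5, 1↦6} → |E|=7, then 3 more step(s) → NF |V|=4 |E|=2 V={0:D, 1:B, 2:C, 3:A} E=0-p->1 2-p->3
branch R3-first: apply at {0↦7, 1↦1, 2↦8} → |E|=8, then 3 more step(s) → NF |V|=4 |E|=2 V={0:D, 1:B, 2:C, 3:A} E=0-p->1 2-p->3
graphs isomorphic (equal up to label-preserving node renaming)

Answer: YES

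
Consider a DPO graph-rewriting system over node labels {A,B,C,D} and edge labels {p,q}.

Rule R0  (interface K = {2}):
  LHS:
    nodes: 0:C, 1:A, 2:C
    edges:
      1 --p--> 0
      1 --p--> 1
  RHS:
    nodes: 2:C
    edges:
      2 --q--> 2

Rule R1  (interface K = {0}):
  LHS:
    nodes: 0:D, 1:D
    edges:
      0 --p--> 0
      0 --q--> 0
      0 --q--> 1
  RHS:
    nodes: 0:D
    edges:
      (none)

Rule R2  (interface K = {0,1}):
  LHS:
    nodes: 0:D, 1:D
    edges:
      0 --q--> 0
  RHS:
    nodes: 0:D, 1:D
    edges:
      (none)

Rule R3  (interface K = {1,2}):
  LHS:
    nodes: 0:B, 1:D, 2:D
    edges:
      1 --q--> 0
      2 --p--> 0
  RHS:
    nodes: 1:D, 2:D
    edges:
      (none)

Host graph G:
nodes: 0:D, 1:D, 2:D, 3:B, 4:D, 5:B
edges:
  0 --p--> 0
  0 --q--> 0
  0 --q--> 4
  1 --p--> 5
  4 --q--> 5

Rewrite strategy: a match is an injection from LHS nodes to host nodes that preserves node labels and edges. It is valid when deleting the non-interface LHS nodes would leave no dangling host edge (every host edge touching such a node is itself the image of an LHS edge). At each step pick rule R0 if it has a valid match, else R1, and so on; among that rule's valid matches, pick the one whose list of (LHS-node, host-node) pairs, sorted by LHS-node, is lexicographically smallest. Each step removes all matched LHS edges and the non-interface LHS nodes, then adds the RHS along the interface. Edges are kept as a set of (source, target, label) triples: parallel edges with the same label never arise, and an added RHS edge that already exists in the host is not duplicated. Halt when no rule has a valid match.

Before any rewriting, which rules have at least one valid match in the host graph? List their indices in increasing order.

R0: no valid match — LHS pattern not found
R1: no valid match — 1 raw match, all fail dangling condition
R2: 3 valid matches — {0↦0, 1↦1}, {0↦0, 1↦2}, {0↦0, 1↦4}
R3: 1 valid match — {0↦5, 1↦4, 2↦1}

Answer: [R2,R3]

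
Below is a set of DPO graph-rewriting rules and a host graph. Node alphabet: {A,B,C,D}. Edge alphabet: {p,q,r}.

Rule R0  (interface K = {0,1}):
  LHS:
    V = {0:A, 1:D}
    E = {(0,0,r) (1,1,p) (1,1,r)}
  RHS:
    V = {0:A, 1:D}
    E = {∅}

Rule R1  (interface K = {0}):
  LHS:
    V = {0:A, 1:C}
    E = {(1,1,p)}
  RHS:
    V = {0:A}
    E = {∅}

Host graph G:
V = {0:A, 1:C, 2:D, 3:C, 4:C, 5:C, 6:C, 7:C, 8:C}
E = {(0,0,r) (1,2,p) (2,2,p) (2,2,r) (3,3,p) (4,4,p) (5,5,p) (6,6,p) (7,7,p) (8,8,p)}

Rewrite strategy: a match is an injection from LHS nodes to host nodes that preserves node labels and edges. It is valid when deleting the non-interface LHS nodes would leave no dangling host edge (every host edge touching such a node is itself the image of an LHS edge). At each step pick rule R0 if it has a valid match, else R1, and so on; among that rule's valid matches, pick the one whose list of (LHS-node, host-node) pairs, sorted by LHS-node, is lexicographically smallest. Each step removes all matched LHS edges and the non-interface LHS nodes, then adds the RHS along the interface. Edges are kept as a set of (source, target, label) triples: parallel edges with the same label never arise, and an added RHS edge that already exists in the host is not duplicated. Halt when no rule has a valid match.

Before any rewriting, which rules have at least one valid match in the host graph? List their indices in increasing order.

Answer: [R0,R1]

Steps:
R0: 1 valid match — {0↦0, 1↦2}
R1: 6 valid matches — {0↦0, 1↦3}, {0↦0, 1↦4}, {0↦0, 1↦5} (+3 more)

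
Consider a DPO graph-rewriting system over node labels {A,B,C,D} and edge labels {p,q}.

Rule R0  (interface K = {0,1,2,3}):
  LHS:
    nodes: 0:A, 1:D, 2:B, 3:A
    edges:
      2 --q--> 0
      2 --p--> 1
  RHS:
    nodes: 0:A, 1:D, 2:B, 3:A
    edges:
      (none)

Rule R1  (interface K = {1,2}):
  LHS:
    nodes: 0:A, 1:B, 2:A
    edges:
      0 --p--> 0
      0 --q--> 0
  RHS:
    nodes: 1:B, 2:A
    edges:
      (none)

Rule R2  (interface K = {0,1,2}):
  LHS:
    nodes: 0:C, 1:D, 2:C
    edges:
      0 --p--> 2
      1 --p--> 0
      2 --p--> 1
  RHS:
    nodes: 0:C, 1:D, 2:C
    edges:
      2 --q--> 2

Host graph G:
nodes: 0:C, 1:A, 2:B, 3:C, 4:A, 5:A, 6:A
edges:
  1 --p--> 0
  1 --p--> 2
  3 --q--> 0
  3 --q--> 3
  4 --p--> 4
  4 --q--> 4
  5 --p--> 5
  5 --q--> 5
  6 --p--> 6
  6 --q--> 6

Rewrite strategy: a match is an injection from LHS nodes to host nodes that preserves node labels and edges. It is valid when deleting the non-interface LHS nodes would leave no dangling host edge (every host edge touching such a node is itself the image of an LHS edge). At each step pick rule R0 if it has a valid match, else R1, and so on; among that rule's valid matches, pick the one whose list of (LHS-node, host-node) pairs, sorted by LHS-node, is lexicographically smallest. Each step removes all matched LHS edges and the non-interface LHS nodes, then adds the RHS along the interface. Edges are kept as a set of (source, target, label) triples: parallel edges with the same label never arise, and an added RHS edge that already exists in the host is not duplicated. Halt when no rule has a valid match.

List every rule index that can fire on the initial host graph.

Answer: [R1]

Steps:
R0: no valid match — LHS pattern not found
R1: 9 valid matches — {0↦4, 1↦2, 2↦1}, {0↦4, 1↦2, 2↦5}, {0↦4, 1↦2, 2↦6} (+6 more)
R2: no valid match — LHS pattern not found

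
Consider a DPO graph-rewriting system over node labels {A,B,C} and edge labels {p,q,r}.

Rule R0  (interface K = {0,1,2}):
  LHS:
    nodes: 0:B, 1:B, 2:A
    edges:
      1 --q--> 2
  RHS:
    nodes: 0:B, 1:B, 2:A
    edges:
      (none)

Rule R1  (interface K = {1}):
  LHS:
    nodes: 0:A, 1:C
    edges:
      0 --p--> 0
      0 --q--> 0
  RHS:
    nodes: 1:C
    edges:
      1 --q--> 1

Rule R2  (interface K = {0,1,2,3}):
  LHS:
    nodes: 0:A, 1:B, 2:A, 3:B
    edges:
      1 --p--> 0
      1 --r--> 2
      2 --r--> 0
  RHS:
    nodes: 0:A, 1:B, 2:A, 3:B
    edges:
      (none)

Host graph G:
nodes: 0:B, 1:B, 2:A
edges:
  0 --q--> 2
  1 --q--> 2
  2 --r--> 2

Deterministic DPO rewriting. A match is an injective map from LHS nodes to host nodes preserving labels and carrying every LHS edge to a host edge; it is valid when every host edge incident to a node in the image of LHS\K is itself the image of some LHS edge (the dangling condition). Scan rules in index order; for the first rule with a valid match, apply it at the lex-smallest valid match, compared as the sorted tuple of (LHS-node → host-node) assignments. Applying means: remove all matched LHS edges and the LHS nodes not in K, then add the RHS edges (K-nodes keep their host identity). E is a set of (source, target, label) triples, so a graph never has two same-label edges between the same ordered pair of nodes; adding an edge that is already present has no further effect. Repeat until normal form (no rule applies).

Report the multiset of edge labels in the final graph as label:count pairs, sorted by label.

[0] host  ⇒  3 nodes, 3 edges  {0-q->2 1-q->2 2-r->2}
[1] R0 @ {0↦0, 1↦1, 2↦2}  ⇒  3 nodes, 2 edges  {0-q->2 2-r->2}
[2] R0 @ {0↦1, 1↦0, 2↦2}  ⇒  3 nodes, 1 edges  {2-r->2}
final graph: no rule applies after step 2
NF edges: [(2, 2, 'r')]

Answer: r:1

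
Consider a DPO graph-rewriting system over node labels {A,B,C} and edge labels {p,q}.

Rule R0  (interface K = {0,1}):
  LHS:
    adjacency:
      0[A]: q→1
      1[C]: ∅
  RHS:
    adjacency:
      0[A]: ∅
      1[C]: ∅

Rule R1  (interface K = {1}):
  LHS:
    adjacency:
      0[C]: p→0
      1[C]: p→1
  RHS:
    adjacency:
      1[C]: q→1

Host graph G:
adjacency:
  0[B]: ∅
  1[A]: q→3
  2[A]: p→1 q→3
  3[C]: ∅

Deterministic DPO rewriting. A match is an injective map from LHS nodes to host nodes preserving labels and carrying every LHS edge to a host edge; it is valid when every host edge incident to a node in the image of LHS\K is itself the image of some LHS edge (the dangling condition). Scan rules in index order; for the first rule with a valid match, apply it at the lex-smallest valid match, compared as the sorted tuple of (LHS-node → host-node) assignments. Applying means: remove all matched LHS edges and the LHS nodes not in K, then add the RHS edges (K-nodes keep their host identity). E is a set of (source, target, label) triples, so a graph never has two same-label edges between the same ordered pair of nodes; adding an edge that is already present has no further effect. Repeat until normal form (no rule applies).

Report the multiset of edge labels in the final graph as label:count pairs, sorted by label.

start.  V:4 E:3  edges: 1-q->3 2-p->1 2-q->3
1. fire R0 via {0↦1, 1↦3}  →  V:4 E:2  edges: 2-p->1 2-q->3
2. fire R0 via {0↦2, 1↦3}  →  V:4 E:1  edges: 2-p->1
halt: no rule applies after step 2
NF edges: [(2, 1, 'p')]

Answer: p:1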